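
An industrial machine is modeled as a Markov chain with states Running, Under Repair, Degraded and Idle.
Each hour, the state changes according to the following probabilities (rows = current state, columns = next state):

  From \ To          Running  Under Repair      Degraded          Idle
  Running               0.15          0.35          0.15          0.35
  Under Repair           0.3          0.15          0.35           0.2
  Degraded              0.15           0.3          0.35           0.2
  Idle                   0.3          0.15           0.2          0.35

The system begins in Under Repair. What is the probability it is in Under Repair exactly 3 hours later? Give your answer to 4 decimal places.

Propagate the distribution vector 3 hours from Under Repair.
After 0 hours: (0.0000, 1.0000, 0.0000, 0.0000)
After 1 hour: (0.3000, 0.1500, 0.3500, 0.2000)
After 2 hours: (0.2025, 0.2625, 0.2600, 0.2750)
After 3 hours: (0.2306, 0.2295, 0.2683, 0.2716)
P(in Under Repair after 3 hours) = 0.2295

0.2295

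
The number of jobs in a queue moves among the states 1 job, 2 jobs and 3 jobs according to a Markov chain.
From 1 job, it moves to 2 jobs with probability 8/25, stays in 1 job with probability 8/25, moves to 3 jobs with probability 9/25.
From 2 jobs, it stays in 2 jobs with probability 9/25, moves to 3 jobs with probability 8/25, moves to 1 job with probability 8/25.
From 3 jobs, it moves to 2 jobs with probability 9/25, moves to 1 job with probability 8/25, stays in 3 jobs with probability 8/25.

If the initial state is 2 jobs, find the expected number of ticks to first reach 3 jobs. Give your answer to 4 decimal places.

Let t(s) be the expected number of ticks to first reach 3 jobs from state s, with t(3 jobs) = 0. Conditioning on the first tick:
t(1 job) = 1 + 0.32·t(1 job) + 0.32·t(2 jobs)
t(2 jobs) = 1 + 0.32·t(1 job) + 0.36·t(2 jobs)
Solving: t(1 job) = 2.8846, t(2 jobs) = 3.0048.
Expected ticks from 2 jobs to 3 jobs: 3.0048.

3.0048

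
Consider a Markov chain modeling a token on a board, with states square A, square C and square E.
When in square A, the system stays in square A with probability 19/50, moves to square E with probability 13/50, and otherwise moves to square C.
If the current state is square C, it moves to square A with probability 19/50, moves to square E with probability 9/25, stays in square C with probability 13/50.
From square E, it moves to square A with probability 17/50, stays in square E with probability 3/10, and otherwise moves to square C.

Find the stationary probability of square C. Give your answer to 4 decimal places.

0.3273

Let the stationary distribution be π with π = πP and π_1 + π_2 + π_3 = 1.
π_1 = 0.38·π_1 + 0.38·π_2 + 0.34·π_3
π_2 = 0.36·π_1 + 0.26·π_2 + 0.36·π_3
Solving with the normalization constraint gives π = (0.3678, 0.3273, 0.3049).
So the stationary probability of square C is 0.3273.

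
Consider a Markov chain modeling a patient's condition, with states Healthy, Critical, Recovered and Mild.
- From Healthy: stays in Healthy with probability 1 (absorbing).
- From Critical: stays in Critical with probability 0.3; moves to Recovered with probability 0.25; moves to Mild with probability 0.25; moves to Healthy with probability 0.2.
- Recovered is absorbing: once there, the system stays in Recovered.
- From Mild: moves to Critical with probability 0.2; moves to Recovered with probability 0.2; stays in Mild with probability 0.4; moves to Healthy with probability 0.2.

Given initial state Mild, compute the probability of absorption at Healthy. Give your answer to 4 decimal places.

0.4865

Let h(s) be the probability of absorption at Healthy starting from transient state s. Then h(Healthy) = 1 and h(Recovered) = 0. By first-step analysis:
h(Critical) = 0.2·1 + 0.3·h(Critical) + 0.25·0 + 0.25·h(Mild)
h(Mild) = 0.2·1 + 0.2·h(Critical) + 0.2·0 + 0.4·h(Mild)
Solving: h(Critical) = 0.4595, h(Mild) = 0.4865.
Starting from Mild, the probability is 0.4865.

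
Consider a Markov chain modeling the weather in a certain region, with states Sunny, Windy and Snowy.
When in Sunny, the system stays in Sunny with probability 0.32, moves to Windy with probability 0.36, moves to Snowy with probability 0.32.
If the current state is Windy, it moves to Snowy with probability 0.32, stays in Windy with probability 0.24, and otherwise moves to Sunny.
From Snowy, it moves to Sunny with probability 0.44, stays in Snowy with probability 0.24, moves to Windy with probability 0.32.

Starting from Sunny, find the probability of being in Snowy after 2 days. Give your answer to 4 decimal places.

Sum over the intermediate state after 1 day:
P = P(Sunny→Sunny)·P(Sunny→Snowy) + P(Sunny→Windy)·P(Windy→Snowy) + P(Sunny→Snowy)·P(Snowy→Snowy)
  = 0.32×0.32 + 0.36×0.32 + 0.32×0.24
  = 0.1024 + 0.1152 + 0.0768 = 0.2944

0.2944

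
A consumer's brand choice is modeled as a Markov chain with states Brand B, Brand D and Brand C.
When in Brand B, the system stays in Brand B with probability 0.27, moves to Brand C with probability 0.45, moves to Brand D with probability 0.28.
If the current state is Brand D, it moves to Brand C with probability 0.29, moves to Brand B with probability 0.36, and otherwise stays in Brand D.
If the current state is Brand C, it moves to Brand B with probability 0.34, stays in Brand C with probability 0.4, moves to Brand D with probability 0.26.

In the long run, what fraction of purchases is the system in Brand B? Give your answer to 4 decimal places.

Let the stationary distribution be π with π = πP and π_1 + π_2 + π_3 = 1.
π_1 = 0.27·π_1 + 0.36·π_2 + 0.34·π_3
π_2 = 0.28·π_1 + 0.35·π_2 + 0.26·π_3
Solving with the normalization constraint gives π = (0.3232, 0.2928, 0.3840).
So the stationary probability of Brand B is 0.3232.

0.3232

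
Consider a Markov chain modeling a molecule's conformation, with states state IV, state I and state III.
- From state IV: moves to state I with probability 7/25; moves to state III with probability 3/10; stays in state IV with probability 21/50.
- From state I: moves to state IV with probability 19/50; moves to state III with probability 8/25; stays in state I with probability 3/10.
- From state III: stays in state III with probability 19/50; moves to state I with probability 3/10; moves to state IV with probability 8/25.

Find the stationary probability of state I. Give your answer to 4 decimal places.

Let the stationary distribution be π with π = πP and π_1 + π_2 + π_3 = 1.
π_1 = 0.42·π_1 + 0.38·π_2 + 0.32·π_3
π_2 = 0.28·π_1 + 0.3·π_2 + 0.3·π_3
Solving with the normalization constraint gives π = (0.3751, 0.2925, 0.3324).
So the stationary probability of state I is 0.2925.

0.2925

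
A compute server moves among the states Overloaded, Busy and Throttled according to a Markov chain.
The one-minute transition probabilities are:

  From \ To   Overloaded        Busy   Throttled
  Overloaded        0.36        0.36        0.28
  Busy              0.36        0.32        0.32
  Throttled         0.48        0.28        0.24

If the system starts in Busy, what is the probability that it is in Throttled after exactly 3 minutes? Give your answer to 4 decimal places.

Propagate the distribution vector 3 minutes from Busy.
After 0 minutes: (0.0000, 1.0000, 0.0000)
After 1 minute: (0.3600, 0.3200, 0.3200)
After 2 minutes: (0.3984, 0.3216, 0.2800)
After 3 minutes: (0.3936, 0.3247, 0.2817)
P(in Throttled after 3 minutes) = 0.2817

0.2817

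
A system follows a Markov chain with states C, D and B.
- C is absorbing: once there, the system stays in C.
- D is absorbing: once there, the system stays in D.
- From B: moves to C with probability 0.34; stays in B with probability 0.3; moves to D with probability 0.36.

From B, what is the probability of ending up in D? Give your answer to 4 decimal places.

Let h(s) be the probability of absorption at D starting from transient state s. Then h(D) = 1 and h(C) = 0. By first-step analysis:
h(B) = 0.34·0 + 0.36·1 + 0.3·h(B)
Solving: h(B) = 0.5143.
Starting from B, the probability is 0.5143.

0.5143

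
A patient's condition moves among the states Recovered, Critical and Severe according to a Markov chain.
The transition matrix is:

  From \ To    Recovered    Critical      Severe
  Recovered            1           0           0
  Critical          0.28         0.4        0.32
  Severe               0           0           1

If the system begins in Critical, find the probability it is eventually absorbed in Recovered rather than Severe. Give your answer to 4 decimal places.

Let h(s) be the probability of absorption at Recovered starting from transient state s. Then h(Recovered) = 1 and h(Severe) = 0. By first-step analysis:
h(Critical) = 0.28·1 + 0.4·h(Critical) + 0.32·0
Solving: h(Critical) = 0.4667.
Starting from Critical, the probability is 0.4667.

0.4667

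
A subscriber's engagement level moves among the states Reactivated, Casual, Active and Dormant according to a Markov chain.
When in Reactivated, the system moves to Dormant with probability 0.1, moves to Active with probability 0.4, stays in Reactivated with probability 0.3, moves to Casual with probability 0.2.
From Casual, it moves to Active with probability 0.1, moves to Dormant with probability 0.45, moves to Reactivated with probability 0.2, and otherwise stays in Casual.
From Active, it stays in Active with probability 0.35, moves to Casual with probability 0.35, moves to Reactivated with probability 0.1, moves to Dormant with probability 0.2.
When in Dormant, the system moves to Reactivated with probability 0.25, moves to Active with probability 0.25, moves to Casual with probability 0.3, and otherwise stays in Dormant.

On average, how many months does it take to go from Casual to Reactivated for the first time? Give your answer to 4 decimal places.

5.0947

Let t(s) be the expected number of months to first reach Reactivated from state s, with t(Reactivated) = 0. Conditioning on the first month:
t(Casual) = 1 + 0.25·t(Casual) + 0.1·t(Active) + 0.45·t(Dormant)
t(Active) = 1 + 0.35·t(Casual) + 0.35·t(Active) + 0.2·t(Dormant)
t(Dormant) = 1 + 0.3·t(Casual) + 0.25·t(Active) + 0.2·t(Dormant)
Solving: t(Casual) = 5.0947, t(Active) = 5.8132, t(Dormant) = 4.9771.
Expected months from Casual to Reactivated: 5.0947.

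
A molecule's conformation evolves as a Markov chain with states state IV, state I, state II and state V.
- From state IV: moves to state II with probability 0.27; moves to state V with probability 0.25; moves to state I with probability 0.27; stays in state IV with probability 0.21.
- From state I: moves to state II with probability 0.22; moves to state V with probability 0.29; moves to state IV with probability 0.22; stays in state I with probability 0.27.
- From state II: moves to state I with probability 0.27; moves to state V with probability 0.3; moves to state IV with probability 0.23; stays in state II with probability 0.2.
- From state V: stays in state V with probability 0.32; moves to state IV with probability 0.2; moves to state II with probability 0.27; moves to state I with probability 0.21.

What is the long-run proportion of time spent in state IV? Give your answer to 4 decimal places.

0.2144

Let the stationary distribution be π with π = πP and π_1 + π_2 + π_3 + π_4 = 1.
π_1 = 0.21·π_1 + 0.22·π_2 + 0.23·π_3 + 0.2·π_4
π_2 = 0.27·π_1 + 0.27·π_2 + 0.27·π_3 + 0.21·π_4
π_3 = 0.27·π_1 + 0.22·π_2 + 0.2·π_3 + 0.27·π_4
Solving with the normalization constraint gives π = (0.2144, 0.2524, 0.2405, 0.2926).
So the stationary probability of state IV is 0.2144.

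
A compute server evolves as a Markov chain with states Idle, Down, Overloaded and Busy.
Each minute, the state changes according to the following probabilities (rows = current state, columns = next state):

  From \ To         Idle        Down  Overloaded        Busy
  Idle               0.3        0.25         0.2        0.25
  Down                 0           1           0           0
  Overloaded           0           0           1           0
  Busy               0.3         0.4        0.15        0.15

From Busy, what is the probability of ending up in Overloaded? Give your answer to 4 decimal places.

0.3173

Let h(s) be the probability of absorption at Overloaded starting from transient state s. Then h(Overloaded) = 1 and h(Down) = 0. By first-step analysis:
h(Idle) = 0.3·h(Idle) + 0.25·0 + 0.2·1 + 0.25·h(Busy)
h(Busy) = 0.3·h(Idle) + 0.4·0 + 0.15·1 + 0.15·h(Busy)
Solving: h(Idle) = 0.3990, h(Busy) = 0.3173.
Starting from Busy, the probability is 0.3173.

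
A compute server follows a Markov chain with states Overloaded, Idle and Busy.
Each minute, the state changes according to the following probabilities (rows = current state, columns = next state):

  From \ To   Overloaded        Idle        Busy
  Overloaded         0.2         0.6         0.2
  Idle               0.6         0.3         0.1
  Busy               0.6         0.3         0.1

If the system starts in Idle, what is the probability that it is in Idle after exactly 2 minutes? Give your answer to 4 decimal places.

0.4800

Sum over the intermediate state after 1 minute:
P = P(Idle→Overloaded)·P(Overloaded→Idle) + P(Idle→Idle)·P(Idle→Idle) + P(Idle→Busy)·P(Busy→Idle)
  = 0.6×0.6 + 0.3×0.3 + 0.1×0.3
  = 0.3600 + 0.0900 + 0.0300 = 0.4800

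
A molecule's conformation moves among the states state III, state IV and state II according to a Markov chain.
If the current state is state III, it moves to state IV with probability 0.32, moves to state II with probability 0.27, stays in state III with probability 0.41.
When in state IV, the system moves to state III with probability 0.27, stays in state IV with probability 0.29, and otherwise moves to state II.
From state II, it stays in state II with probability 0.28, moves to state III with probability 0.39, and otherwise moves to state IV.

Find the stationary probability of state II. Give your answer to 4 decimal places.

0.3266

Let the stationary distribution be π with π = πP and π_1 + π_2 + π_3 = 1.
π_1 = 0.41·π_1 + 0.27·π_2 + 0.39·π_3
π_2 = 0.32·π_1 + 0.29·π_2 + 0.33·π_3
Solving with the normalization constraint gives π = (0.3595, 0.3139, 0.3266).
So the stationary probability of state II is 0.3266.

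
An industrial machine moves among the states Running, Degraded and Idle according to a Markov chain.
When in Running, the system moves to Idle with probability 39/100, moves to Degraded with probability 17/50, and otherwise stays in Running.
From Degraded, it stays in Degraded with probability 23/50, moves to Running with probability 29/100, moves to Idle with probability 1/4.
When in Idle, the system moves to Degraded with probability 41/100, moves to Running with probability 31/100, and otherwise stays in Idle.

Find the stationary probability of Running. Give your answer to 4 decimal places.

0.2902

Let the stationary distribution be π with π = πP and π_1 + π_2 + π_3 = 1.
π_1 = 0.27·π_1 + 0.29·π_2 + 0.31·π_3
π_2 = 0.34·π_1 + 0.46·π_2 + 0.41·π_3
Solving with the normalization constraint gives π = (0.2902, 0.4102, 0.2996).
So the stationary probability of Running is 0.2902.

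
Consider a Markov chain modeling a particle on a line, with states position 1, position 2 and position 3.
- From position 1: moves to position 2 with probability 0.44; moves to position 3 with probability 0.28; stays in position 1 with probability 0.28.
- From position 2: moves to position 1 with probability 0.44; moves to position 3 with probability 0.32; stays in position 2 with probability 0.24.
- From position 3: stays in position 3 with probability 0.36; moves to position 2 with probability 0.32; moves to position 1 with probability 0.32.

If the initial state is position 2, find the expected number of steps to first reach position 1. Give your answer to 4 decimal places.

Let t(s) be the expected number of steps to first reach position 1 from state s, with t(position 1) = 0. Conditioning on the first step:
t(position 2) = 1 + 0.24·t(position 2) + 0.32·t(position 3)
t(position 3) = 1 + 0.32·t(position 2) + 0.36·t(position 3)
Solving: t(position 2) = 2.5000, t(position 3) = 2.8125.
Expected steps from position 2 to position 1: 2.5000.

2.5000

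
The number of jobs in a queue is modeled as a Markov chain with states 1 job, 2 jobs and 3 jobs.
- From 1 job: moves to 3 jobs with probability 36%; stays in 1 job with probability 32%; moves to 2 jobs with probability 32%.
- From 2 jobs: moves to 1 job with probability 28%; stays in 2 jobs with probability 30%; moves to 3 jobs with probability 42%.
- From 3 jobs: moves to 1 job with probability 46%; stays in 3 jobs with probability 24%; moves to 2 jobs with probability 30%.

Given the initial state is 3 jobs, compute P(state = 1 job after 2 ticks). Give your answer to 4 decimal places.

Sum over the intermediate state after 1 tick:
P = P(3 jobs→1 job)·P(1 job→1 job) + P(3 jobs→2 jobs)·P(2 jobs→1 job) + P(3 jobs→3 jobs)·P(3 jobs→1 job)
  = 0.46×0.32 + 0.3×0.28 + 0.24×0.46
  = 0.1472 + 0.0840 + 0.1104 = 0.3416

0.3416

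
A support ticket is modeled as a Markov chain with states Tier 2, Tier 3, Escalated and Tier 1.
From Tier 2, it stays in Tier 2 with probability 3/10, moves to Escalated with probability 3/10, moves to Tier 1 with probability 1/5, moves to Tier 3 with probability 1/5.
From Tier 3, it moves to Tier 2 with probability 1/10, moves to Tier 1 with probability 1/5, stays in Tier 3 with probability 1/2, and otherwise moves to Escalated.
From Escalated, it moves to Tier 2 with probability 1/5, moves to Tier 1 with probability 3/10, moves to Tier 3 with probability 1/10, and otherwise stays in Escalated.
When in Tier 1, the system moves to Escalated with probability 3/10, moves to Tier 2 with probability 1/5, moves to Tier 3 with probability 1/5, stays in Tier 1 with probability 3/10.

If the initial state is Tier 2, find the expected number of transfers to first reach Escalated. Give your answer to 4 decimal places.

3.6842

Let t(s) be the expected number of transfers to first reach Escalated from state s, with t(Escalated) = 0. Conditioning on the first transfer:
t(Tier 2) = 1 + 0.3·t(Tier 2) + 0.2·t(Tier 3) + 0.2·t(Tier 1)
t(Tier 3) = 1 + 0.1·t(Tier 2) + 0.5·t(Tier 3) + 0.2·t(Tier 1)
t(Tier 1) = 1 + 0.2·t(Tier 2) + 0.2·t(Tier 3) + 0.3·t(Tier 1)
Solving: t(Tier 2) = 3.6842, t(Tier 3) = 4.2105, t(Tier 1) = 3.6842.
Expected transfers from Tier 2 to Escalated: 3.6842.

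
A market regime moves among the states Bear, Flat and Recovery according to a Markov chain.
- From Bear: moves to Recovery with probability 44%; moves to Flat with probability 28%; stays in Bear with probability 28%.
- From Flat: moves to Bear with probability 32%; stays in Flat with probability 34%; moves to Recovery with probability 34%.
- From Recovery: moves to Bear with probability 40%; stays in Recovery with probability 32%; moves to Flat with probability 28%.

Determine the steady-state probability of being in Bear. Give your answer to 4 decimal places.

Let the stationary distribution be π with π = πP and π_1 + π_2 + π_3 = 1.
π_1 = 0.28·π_1 + 0.32·π_2 + 0.4·π_3
π_2 = 0.28·π_1 + 0.34·π_2 + 0.28·π_3
Solving with the normalization constraint gives π = (0.3359, 0.2979, 0.3663).
So the stationary probability of Bear is 0.3359.

0.3359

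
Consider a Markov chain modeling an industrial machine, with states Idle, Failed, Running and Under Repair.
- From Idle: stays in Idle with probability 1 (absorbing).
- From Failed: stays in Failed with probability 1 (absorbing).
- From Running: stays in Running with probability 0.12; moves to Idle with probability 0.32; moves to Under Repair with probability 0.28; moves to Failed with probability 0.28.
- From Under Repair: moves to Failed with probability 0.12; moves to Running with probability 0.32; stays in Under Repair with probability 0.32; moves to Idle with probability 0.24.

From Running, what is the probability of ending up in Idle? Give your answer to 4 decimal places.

0.5597

Let h(s) be the probability of absorption at Idle starting from transient state s. Then h(Idle) = 1 and h(Failed) = 0. By first-step analysis:
h(Running) = 0.32·1 + 0.28·0 + 0.12·h(Running) + 0.28·h(Under Repair)
h(Under Repair) = 0.24·1 + 0.12·0 + 0.32·h(Running) + 0.32·h(Under Repair)
Solving: h(Running) = 0.5597, h(Under Repair) = 0.6164.
Starting from Running, the probability is 0.5597.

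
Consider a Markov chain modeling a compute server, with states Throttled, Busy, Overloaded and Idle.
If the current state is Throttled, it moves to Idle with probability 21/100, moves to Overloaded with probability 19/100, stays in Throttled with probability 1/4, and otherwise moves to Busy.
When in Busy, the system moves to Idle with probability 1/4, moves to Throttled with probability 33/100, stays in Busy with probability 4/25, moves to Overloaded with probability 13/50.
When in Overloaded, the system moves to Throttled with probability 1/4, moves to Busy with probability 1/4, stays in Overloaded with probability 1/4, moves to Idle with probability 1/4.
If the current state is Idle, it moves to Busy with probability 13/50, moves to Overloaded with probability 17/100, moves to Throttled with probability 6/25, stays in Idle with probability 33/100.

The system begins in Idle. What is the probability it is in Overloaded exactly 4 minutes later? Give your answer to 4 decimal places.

Propagate the distribution vector 4 minutes from Idle.
After 0 minutes: (0.0000, 0.0000, 0.0000, 1.0000)
After 1 minute: (0.2400, 0.2600, 0.1700, 0.3300)
After 2 minutes: (0.2675, 0.2539, 0.2118, 0.2668)
After 3 minutes: (0.2676, 0.2566, 0.2151, 0.2606)
After 4 minutes: (0.2679, 0.2563, 0.2157, 0.2601)
P(in Overloaded after 4 minutes) = 0.2157

0.2157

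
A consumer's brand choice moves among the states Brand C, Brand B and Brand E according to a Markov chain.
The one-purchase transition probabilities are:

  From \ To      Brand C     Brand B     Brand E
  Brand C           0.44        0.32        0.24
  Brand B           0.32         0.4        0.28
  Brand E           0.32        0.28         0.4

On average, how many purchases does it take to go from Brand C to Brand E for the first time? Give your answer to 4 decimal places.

Let t(s) be the expected number of purchases to first reach Brand E from state s, with t(Brand E) = 0. Conditioning on the first purchase:
t(Brand C) = 1 + 0.44·t(Brand C) + 0.32·t(Brand B)
t(Brand B) = 1 + 0.32·t(Brand C) + 0.4·t(Brand B)
Solving: t(Brand C) = 3.9384, t(Brand B) = 3.7671.
Expected purchases from Brand C to Brand E: 3.9384.

3.9384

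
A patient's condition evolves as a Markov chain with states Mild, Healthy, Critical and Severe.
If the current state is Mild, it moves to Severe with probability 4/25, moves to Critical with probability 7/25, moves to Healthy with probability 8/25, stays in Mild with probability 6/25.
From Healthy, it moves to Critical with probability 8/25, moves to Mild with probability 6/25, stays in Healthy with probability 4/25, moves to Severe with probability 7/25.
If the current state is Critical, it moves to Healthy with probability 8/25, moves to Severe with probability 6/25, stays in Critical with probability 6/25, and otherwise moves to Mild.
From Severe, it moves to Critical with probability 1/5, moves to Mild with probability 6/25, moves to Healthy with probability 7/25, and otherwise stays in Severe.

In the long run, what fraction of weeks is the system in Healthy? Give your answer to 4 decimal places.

0.2675

Let the stationary distribution be π with π = πP and π_1 + π_2 + π_3 + π_4 = 1.
π_1 = 0.24·π_1 + 0.24·π_2 + 0.2·π_3 + 0.24·π_4
π_2 = 0.32·π_1 + 0.16·π_2 + 0.32·π_3 + 0.28·π_4
π_3 = 0.28·π_1 + 0.32·π_2 + 0.24·π_3 + 0.2·π_4
Solving with the normalization constraint gives π = (0.2296, 0.2675, 0.2609, 0.2420).
So the stationary probability of Healthy is 0.2675.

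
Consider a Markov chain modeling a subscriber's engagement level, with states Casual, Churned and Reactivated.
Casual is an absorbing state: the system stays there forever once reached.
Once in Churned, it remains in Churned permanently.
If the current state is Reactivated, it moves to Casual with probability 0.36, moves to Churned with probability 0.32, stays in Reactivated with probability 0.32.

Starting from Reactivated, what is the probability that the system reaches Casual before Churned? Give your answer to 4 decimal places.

Let h(s) be the probability of absorption at Casual starting from transient state s. Then h(Casual) = 1 and h(Churned) = 0. By first-step analysis:
h(Reactivated) = 0.36·1 + 0.32·0 + 0.32·h(Reactivated)
Solving: h(Reactivated) = 0.5294.
Starting from Reactivated, the probability is 0.5294.

0.5294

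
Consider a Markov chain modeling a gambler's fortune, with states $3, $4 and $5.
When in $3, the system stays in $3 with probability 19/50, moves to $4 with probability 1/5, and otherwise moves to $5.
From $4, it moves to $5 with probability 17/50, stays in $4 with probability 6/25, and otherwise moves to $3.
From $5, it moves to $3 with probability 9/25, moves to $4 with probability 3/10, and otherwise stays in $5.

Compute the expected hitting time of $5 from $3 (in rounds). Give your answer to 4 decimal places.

Let t(s) be the expected number of rounds to first reach $5 from state s, with t($5) = 0. Conditioning on the first round:
t($3) = 1 + 0.38·t($3) + 0.2·t($4)
t($4) = 1 + 0.42·t($3) + 0.24·t($4)
Solving: t($3) = 2.4793, t($4) = 2.6860.
Expected rounds from $3 to $5: 2.4793.

2.4793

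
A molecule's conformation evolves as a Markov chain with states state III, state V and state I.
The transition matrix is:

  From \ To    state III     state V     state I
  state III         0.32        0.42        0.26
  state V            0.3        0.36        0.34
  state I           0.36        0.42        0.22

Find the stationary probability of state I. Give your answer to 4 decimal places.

0.2805

Let the stationary distribution be π with π = πP and π_1 + π_2 + π_3 = 1.
π_1 = 0.32·π_1 + 0.3·π_2 + 0.36·π_3
π_2 = 0.42·π_1 + 0.36·π_2 + 0.42·π_3
Solving with the normalization constraint gives π = (0.3233, 0.3962, 0.2805).
So the stationary probability of state I is 0.2805.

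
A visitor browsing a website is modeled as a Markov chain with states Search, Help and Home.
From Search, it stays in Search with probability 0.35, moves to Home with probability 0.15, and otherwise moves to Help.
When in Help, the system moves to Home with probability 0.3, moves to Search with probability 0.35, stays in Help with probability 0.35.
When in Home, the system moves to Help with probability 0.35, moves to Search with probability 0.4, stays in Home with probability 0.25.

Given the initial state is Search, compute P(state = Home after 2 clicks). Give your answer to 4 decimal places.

0.2400

Sum over the intermediate state after 1 click:
P = P(Search→Search)·P(Search→Home) + P(Search→Help)·P(Help→Home) + P(Search→Home)·P(Home→Home)
  = 0.35×0.15 + 0.5×0.3 + 0.15×0.25
  = 0.0525 + 0.1500 + 0.0375 = 0.2400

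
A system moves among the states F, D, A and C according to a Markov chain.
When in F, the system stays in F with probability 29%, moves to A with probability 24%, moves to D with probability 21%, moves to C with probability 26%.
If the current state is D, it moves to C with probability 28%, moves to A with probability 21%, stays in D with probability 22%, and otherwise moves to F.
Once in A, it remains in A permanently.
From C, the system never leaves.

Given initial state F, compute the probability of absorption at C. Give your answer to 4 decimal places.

Let h(s) be the probability of absorption at C starting from transient state s. Then h(C) = 1 and h(A) = 0. By first-step analysis:
h(F) = 0.29·h(F) + 0.21·h(D) + 0.24·0 + 0.26·1
h(D) = 0.29·h(F) + 0.22·h(D) + 0.21·0 + 0.28·1
Solving: h(F) = 0.5307, h(D) = 0.5563.
Starting from F, the probability is 0.5307.

0.5307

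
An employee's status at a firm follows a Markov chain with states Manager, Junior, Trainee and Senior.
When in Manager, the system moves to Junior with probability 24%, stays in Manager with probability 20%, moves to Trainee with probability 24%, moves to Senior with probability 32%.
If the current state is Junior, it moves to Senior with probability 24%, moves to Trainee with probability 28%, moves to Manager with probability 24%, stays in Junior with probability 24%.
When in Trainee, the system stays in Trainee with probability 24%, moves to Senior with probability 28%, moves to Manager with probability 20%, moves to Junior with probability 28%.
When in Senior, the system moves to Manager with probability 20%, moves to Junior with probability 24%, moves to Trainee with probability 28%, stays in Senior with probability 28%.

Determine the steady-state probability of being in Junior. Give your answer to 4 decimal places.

0.2504

Let the stationary distribution be π with π = πP and π_1 + π_2 + π_3 + π_4 = 1.
π_1 = 0.2·π_1 + 0.24·π_2 + 0.2·π_3 + 0.2·π_4
π_2 = 0.24·π_1 + 0.24·π_2 + 0.28·π_3 + 0.24·π_4
π_3 = 0.24·π_1 + 0.28·π_2 + 0.24·π_3 + 0.28·π_4
Solving with the normalization constraint gives π = (0.2100, 0.2504, 0.2612, 0.2784).
So the stationary probability of Junior is 0.2504.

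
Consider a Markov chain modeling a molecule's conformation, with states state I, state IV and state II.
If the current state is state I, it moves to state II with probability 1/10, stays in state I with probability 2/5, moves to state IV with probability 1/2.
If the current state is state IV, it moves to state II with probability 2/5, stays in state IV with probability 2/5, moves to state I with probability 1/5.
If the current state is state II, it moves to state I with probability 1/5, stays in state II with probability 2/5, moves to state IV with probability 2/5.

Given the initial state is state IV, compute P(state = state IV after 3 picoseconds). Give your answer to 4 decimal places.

Propagate the distribution vector 3 picoseconds from state IV.
After 0 picoseconds: (0.0000, 1.0000, 0.0000)
After 1 picosecond: (0.2000, 0.4000, 0.4000)
After 2 picoseconds: (0.2400, 0.4200, 0.3400)
After 3 picoseconds: (0.2480, 0.4240, 0.3280)
P(in state IV after 3 picoseconds) = 0.4240

0.4240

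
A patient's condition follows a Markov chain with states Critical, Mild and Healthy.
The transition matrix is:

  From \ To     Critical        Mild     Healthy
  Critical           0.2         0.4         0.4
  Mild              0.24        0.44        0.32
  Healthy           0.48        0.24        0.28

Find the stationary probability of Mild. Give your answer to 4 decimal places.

0.3614

Let the stationary distribution be π with π = πP and π_1 + π_2 + π_3 = 1.
π_1 = 0.2·π_1 + 0.24·π_2 + 0.48·π_3
π_2 = 0.4·π_1 + 0.44·π_2 + 0.24·π_3
Solving with the normalization constraint gives π = (0.3072, 0.3614, 0.3313).
So the stationary probability of Mild is 0.3614.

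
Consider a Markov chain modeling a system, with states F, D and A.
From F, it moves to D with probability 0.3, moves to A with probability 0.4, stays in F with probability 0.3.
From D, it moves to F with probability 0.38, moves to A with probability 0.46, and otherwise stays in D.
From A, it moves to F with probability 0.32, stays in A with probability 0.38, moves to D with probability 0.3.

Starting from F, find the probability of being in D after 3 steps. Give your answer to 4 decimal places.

0.2639

Propagate the distribution vector 3 steps from F.
After 0 steps: (1.0000, 0.0000, 0.0000)
After 1 step: (0.3000, 0.3000, 0.4000)
After 2 steps: (0.3320, 0.2580, 0.4100)
After 3 steps: (0.3288, 0.2639, 0.4073)
P(in D after 3 steps) = 0.2639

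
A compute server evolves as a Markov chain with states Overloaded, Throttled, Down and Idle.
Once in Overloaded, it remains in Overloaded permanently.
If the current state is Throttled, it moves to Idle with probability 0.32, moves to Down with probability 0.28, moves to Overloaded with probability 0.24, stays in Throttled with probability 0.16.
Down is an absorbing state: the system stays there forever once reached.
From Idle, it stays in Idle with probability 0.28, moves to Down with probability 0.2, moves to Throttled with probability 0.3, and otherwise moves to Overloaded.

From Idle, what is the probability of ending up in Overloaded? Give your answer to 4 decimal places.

0.5047

Let h(s) be the probability of absorption at Overloaded starting from transient state s. Then h(Overloaded) = 1 and h(Down) = 0. By first-step analysis:
h(Throttled) = 0.24·1 + 0.16·h(Throttled) + 0.28·0 + 0.32·h(Idle)
h(Idle) = 0.22·1 + 0.3·h(Throttled) + 0.2·0 + 0.28·h(Idle)
Solving: h(Throttled) = 0.4780, h(Idle) = 0.5047.
Starting from Idle, the probability is 0.5047.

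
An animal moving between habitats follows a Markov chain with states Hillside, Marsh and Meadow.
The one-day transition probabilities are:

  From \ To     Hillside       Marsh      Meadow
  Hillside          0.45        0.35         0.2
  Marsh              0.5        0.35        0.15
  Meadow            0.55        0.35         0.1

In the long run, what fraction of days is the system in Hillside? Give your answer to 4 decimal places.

Let the stationary distribution be π with π = πP and π_1 + π_2 + π_3 = 1.
π_1 = 0.45·π_1 + 0.5·π_2 + 0.55·π_3
π_2 = 0.35·π_1 + 0.35·π_2 + 0.35·π_3
Solving with the normalization constraint gives π = (0.4841, 0.3500, 0.1659).
So the stationary probability of Hillside is 0.4841.

0.4841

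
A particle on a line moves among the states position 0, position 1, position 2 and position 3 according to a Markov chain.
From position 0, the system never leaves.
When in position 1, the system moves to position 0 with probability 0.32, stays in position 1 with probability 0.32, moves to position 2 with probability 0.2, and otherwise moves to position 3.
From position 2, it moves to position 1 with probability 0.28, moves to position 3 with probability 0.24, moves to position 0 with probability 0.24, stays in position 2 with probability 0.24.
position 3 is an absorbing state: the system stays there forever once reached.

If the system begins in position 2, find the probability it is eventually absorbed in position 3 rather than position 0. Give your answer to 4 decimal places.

Let h(s) be the probability of absorption at position 3 starting from transient state s. Then h(position 3) = 1 and h(position 0) = 0. By first-step analysis:
h(position 1) = 0.32·0 + 0.32·h(position 1) + 0.2·h(position 2) + 0.16·1
h(position 2) = 0.24·0 + 0.28·h(position 1) + 0.24·h(position 2) + 0.24·1
Solving: h(position 1) = 0.3681, h(position 2) = 0.4514.
Starting from position 2, the probability is 0.4514.

0.4514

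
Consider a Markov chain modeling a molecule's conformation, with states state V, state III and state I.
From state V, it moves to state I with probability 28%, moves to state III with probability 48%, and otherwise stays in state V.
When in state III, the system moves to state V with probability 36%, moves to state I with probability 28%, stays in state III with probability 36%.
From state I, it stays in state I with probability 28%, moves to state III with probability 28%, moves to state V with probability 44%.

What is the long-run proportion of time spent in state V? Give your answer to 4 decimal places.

Let the stationary distribution be π with π = πP and π_1 + π_2 + π_3 = 1.
π_1 = 0.24·π_1 + 0.36·π_2 + 0.44·π_3
π_2 = 0.48·π_1 + 0.36·π_2 + 0.28·π_3
Solving with the normalization constraint gives π = (0.3414, 0.3786, 0.2800).
So the stationary probability of state V is 0.3414.

0.3414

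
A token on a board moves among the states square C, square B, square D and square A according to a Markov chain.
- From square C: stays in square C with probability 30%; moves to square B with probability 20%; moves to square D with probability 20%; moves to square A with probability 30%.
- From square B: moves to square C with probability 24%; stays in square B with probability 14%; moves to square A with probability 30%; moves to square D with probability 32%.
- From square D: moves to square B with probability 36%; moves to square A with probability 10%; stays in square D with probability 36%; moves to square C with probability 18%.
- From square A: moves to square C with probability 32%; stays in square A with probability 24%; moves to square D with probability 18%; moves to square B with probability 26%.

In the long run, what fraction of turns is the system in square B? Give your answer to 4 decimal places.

0.2422

Let the stationary distribution be π with π = πP and π_1 + π_2 + π_3 + π_4 = 1.
π_1 = 0.3·π_1 + 0.24·π_2 + 0.18·π_3 + 0.32·π_4
π_2 = 0.2·π_1 + 0.14·π_2 + 0.36·π_3 + 0.26·π_4
π_3 = 0.2·π_1 + 0.32·π_2 + 0.36·π_3 + 0.18·π_4
Solving with the normalization constraint gives π = (0.2581, 0.2422, 0.2672, 0.2326).
So the stationary probability of square B is 0.2422.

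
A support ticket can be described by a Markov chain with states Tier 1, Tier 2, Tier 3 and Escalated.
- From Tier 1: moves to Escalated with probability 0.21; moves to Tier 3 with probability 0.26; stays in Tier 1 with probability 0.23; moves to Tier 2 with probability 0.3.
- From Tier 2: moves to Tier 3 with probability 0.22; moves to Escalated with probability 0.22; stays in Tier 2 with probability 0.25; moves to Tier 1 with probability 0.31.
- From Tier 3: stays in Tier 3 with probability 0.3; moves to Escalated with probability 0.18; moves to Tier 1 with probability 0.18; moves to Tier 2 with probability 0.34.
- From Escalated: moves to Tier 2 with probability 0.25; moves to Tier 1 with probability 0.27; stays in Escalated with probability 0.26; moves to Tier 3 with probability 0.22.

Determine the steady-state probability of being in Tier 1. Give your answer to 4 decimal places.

0.2489

Let the stationary distribution be π with π = πP and π_1 + π_2 + π_3 + π_4 = 1.
π_1 = 0.23·π_1 + 0.31·π_2 + 0.18·π_3 + 0.27·π_4
π_2 = 0.3·π_1 + 0.25·π_2 + 0.34·π_3 + 0.25·π_4
π_3 = 0.26·π_1 + 0.22·π_2 + 0.3·π_3 + 0.22·π_4
Solving with the normalization constraint gives π = (0.2489, 0.2849, 0.2500, 0.2162).
So the stationary probability of Tier 1 is 0.2489.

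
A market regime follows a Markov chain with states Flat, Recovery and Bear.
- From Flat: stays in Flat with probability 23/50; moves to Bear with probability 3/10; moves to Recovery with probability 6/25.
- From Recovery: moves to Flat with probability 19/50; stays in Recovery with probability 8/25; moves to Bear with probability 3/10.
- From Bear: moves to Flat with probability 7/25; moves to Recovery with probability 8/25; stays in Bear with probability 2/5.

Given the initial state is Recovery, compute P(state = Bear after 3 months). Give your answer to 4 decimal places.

0.3330

Propagate the distribution vector 3 months from Recovery.
After 0 months: (0.0000, 1.0000, 0.0000)
After 1 month: (0.3800, 0.3200, 0.3000)
After 2 months: (0.3804, 0.2896, 0.3300)
After 3 months: (0.3774, 0.2896, 0.3330)
P(in Bear after 3 months) = 0.3330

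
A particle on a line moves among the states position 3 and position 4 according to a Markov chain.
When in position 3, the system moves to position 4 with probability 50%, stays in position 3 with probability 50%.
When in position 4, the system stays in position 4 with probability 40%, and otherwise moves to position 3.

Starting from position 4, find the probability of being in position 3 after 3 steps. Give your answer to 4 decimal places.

Propagate the distribution vector 3 steps from position 4.
After 0 steps: (0.0000, 1.0000)
After 1 step: (0.6000, 0.4000)
After 2 steps: (0.5400, 0.4600)
After 3 steps: (0.5460, 0.4540)
P(in position 3 after 3 steps) = 0.5460

0.5460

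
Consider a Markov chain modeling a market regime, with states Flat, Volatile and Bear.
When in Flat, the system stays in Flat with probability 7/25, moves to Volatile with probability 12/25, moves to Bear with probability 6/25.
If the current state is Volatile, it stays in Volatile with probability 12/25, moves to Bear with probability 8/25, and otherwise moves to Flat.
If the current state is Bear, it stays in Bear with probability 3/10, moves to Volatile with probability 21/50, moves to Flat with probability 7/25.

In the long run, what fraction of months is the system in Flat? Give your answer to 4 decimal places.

Let the stationary distribution be π with π = πP and π_1 + π_2 + π_3 = 1.
π_1 = 0.28·π_1 + 0.2·π_2 + 0.28·π_3
π_2 = 0.48·π_1 + 0.48·π_2 + 0.42·π_3
Solving with the normalization constraint gives π = (0.2430, 0.4623, 0.2947).
So the stationary probability of Flat is 0.2430.

0.2430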